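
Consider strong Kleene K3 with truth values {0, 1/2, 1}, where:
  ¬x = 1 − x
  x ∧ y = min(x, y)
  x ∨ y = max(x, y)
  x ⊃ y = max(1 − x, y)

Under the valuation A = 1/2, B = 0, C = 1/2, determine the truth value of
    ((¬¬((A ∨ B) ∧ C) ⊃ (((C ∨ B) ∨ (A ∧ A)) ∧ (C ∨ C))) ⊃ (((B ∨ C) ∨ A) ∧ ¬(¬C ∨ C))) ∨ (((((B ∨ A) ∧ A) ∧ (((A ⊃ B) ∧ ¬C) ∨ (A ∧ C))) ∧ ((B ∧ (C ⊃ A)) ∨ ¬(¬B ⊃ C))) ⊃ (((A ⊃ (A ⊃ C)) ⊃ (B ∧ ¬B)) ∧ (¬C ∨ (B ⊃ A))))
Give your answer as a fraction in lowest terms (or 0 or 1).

A ∨ B = 1/2 ∨ 0 = 1/2
(A ∨ B) ∧ C = 1/2 ∧ 1/2 = 1/2
¬((A ∨ B) ∧ C) = ¬1/2 = 1/2
¬¬((A ∨ B) ∧ C) = ¬1/2 = 1/2
C ∨ B = 1/2 ∨ 0 = 1/2
A ∧ A = 1/2 ∧ 1/2 = 1/2
(C ∨ B) ∨ (A ∧ A) = 1/2 ∨ 1/2 = 1/2
C ∨ C = 1/2 ∨ 1/2 = 1/2
((C ∨ B) ∨ (A ∧ A)) ∧ (C ∨ C) = 1/2 ∧ 1/2 = 1/2
¬¬((A ∨ B) ∧ C) ⊃ (((C ∨ B) ∨ (A ∧ A)) ∧ (C ∨ C)) = 1/2 ⊃ 1/2 = 1/2
B ∨ C = 0 ∨ 1/2 = 1/2
(B ∨ C) ∨ A = 1/2 ∨ 1/2 = 1/2
¬C = ¬1/2 = 1/2
¬C ∨ C = 1/2 ∨ 1/2 = 1/2
¬(¬C ∨ C) = ¬1/2 = 1/2
((B ∨ C) ∨ A) ∧ ¬(¬C ∨ C) = 1/2 ∧ 1/2 = 1/2
(¬¬((A ∨ B) ∧ C) ⊃ (((C ∨ B) ∨ (A ∧ A)) ∧ (C ∨ C))) ⊃ (((B ∨ C) ∨ A) ∧ ¬(¬C ∨ C)) = 1/2 ⊃ 1/2 = 1/2
B ∨ A = 0 ∨ 1/2 = 1/2
(B ∨ A) ∧ A = 1/2 ∧ 1/2 = 1/2
A ⊃ B = 1/2 ⊃ 0 = 1/2
¬C = ¬1/2 = 1/2
(A ⊃ B) ∧ ¬C = 1/2 ∧ 1/2 = 1/2
A ∧ C = 1/2 ∧ 1/2 = 1/2
((A ⊃ B) ∧ ¬C) ∨ (A ∧ C) = 1/2 ∨ 1/2 = 1/2
((B ∨ A) ∧ A) ∧ (((A ⊃ B) ∧ ¬C) ∨ (A ∧ C)) = 1/2 ∧ 1/2 = 1/2
C ⊃ A = 1/2 ⊃ 1/2 = 1/2
B ∧ (C ⊃ A) = 0 ∧ 1/2 = 0
¬B = ¬0 = 1
¬B ⊃ C = 1 ⊃ 1/2 = 1/2
¬(¬B ⊃ C) = ¬1/2 = 1/2
(B ∧ (C ⊃ A)) ∨ ¬(¬B ⊃ C) = 0 ∨ 1/2 = 1/2
(((B ∨ A) ∧ A) ∧ (((A ⊃ B) ∧ ¬C) ∨ (A ∧ C))) ∧ ((B ∧ (C ⊃ A)) ∨ ¬(¬B ⊃ C)) = 1/2 ∧ 1/2 = 1/2
A ⊃ C = 1/2 ⊃ 1/2 = 1/2
A ⊃ (A ⊃ C) = 1/2 ⊃ 1/2 = 1/2
¬B = ¬0 = 1
B ∧ ¬B = 0 ∧ 1 = 0
(A ⊃ (A ⊃ C)) ⊃ (B ∧ ¬B) = 1/2 ⊃ 0 = 1/2
¬C = ¬1/2 = 1/2
B ⊃ A = 0 ⊃ 1/2 = 1
¬C ∨ (B ⊃ A) = 1/2 ∨ 1 = 1
((A ⊃ (A ⊃ C)) ⊃ (B ∧ ¬B)) ∧ (¬C ∨ (B ⊃ A)) = 1/2 ∧ 1 = 1/2
((((B ∨ A) ∧ A) ∧ (((A ⊃ B) ∧ ¬C) ∨ (A ∧ C))) ∧ ((B ∧ (C ⊃ A)) ∨ ¬(¬B ⊃ C))) ⊃ (((A ⊃ (A ⊃ C)) ⊃ (B ∧ ¬B)) ∧ (¬C ∨ (B ⊃ A))) = 1/2 ⊃ 1/2 = 1/2
((¬¬((A ∨ B) ∧ C) ⊃ (((C ∨ B) ∨ (A ∧ A)) ∧ (C ∨ C))) ⊃ (((B ∨ C) ∨ A) ∧ ¬(¬C ∨ C))) ∨ (((((B ∨ A) ∧ A) ∧ (((A ⊃ B) ∧ ¬C) ∨ (A ∧ C))) ∧ ((B ∧ (C ⊃ A)) ∨ ¬(¬B ⊃ C))) ⊃ (((A ⊃ (A ⊃ C)) ⊃ (B ∧ ¬B)) ∧ (¬C ∨ (B ⊃ A)))) = 1/2 ∨ 1/2 = 1/2

1/2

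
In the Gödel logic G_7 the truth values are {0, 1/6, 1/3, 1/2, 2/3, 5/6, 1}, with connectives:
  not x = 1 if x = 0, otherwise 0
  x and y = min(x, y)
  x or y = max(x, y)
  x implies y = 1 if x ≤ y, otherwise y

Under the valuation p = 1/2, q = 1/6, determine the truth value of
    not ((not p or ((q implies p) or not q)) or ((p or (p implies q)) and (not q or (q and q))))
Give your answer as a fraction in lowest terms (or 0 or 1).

not p = not 1/2 = 0
q implies p = 1/6 implies 1/2 = 1
not q = not 1/6 = 0
(q implies p) or not q = 1 or 0 = 1
not p or ((q implies p) or not q) = 0 or 1 = 1
p implies q = 1/2 implies 1/6 = 1/6
p or (p implies q) = 1/2 or 1/6 = 1/2
not q = not 1/6 = 0
q and q = 1/6 and 1/6 = 1/6
not q or (q and q) = 0 or 1/6 = 1/6
(p or (p implies q)) and (not q or (q and q)) = 1/2 and 1/6 = 1/6
(not p or ((q implies p) or not q)) or ((p or (p implies q)) and (not q or (q and q))) = 1 or 1/6 = 1
not ((not p or ((q implies p) or not q)) or ((p or (p implies q)) and (not q or (q and q)))) = not 1 = 0

0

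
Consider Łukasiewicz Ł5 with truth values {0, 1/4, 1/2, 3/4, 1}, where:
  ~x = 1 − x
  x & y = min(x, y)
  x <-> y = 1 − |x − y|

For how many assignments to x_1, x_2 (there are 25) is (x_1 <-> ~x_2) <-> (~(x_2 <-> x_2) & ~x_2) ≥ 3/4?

6

value 1: 2 assignments (counts)
value 3/4: 4 assignments (counts)
value 1/2: 6 assignments
value 1/4: 8 assignments
value 0: 5 assignments
So 6 of the 25 assignments meet the threshold.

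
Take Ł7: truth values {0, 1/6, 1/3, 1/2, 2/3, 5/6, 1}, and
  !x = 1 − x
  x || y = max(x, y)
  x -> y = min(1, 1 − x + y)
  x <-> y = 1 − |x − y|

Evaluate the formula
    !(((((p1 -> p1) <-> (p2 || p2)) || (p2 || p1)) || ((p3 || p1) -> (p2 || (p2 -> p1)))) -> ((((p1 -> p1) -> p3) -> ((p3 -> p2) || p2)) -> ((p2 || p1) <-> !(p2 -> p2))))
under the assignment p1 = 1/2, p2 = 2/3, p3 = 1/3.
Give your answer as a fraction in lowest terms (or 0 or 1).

p1 -> p1 = 1/2 -> 1/2 = 1
p2 || p2 = 2/3 || 2/3 = 2/3
(p1 -> p1) <-> (p2 || p2) = 1 <-> 2/3 = 2/3
p2 || p1 = 2/3 || 1/2 = 2/3
((p1 -> p1) <-> (p2 || p2)) || (p2 || p1) = 2/3 || 2/3 = 2/3
p3 || p1 = 1/3 || 1/2 = 1/2
p2 -> p1 = 2/3 -> 1/2 = 5/6
p2 || (p2 -> p1) = 2/3 || 5/6 = 5/6
(p3 || p1) -> (p2 || (p2 -> p1)) = 1/2 -> 5/6 = 1
(((p1 -> p1) <-> (p2 || p2)) || (p2 || p1)) || ((p3 || p1) -> (p2 || (p2 -> p1))) = 2/3 || 1 = 1
p1 -> p1 = 1/2 -> 1/2 = 1
(p1 -> p1) -> p3 = 1 -> 1/3 = 1/3
p3 -> p2 = 1/3 -> 2/3 = 1
(p3 -> p2) || p2 = 1 || 2/3 = 1
((p1 -> p1) -> p3) -> ((p3 -> p2) || p2) = 1/3 -> 1 = 1
p2 || p1 = 2/3 || 1/2 = 2/3
p2 -> p2 = 2/3 -> 2/3 = 1
!(p2 -> p2) = !1 = 0
(p2 || p1) <-> !(p2 -> p2) = 2/3 <-> 0 = 1/3
(((p1 -> p1) -> p3) -> ((p3 -> p2) || p2)) -> ((p2 || p1) <-> !(p2 -> p2)) = 1 -> 1/3 = 1/3
((((p1 -> p1) <-> (p2 || p2)) || (p2 || p1)) || ((p3 || p1) -> (p2 || (p2 -> p1)))) -> ((((p1 -> p1) -> p3) -> ((p3 -> p2) || p2)) -> ((p2 || p1) <-> !(p2 -> p2))) = 1 -> 1/3 = 1/3
!(((((p1 -> p1) <-> (p2 || p2)) || (p2 || p1)) || ((p3 || p1) -> (p2 || (p2 -> p1)))) -> ((((p1 -> p1) -> p3) -> ((p3 -> p2) || p2)) -> ((p2 || p1) <-> !(p2 -> p2)))) = !1/3 = 2/3

2/3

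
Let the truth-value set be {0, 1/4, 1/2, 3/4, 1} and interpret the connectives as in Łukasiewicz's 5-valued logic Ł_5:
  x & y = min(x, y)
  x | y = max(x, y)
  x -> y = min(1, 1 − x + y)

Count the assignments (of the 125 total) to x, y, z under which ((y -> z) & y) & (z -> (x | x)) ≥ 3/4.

value 1: 1 assignment (counts)
value 3/4: 13 assignments (counts)
value 1/2: 37 assignments
value 1/4: 40 assignments
value 0: 34 assignments
So 14 of the 125 assignments meet the threshold.

14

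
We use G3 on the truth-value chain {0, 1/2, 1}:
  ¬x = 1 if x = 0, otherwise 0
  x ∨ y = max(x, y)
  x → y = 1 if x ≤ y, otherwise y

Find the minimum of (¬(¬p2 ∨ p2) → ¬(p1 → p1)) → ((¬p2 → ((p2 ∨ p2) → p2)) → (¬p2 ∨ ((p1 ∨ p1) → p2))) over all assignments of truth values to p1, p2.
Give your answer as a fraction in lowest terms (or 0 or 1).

1/2

Take p1 = 1, p2 = 1/2:
¬p2 = ¬1/2 = 0
¬p2 ∨ p2 = 0 ∨ 1/2 = 1/2
¬(¬p2 ∨ p2) = ¬1/2 = 0
p1 → p1 = 1 → 1 = 1
¬(p1 → p1) = ¬1 = 0
¬(¬p2 ∨ p2) → ¬(p1 → p1) = 0 → 0 = 1
¬p2 = ¬1/2 = 0
p2 ∨ p2 = 1/2 ∨ 1/2 = 1/2
(p2 ∨ p2) → p2 = 1/2 → 1/2 = 1
¬p2 → ((p2 ∨ p2) → p2) = 0 → 1 = 1
¬p2 = ¬1/2 = 0
p1 ∨ p1 = 1 ∨ 1 = 1
(p1 ∨ p1) → p2 = 1 → 1/2 = 1/2
¬p2 ∨ ((p1 ∨ p1) → p2) = 0 ∨ 1/2 = 1/2
(¬p2 → ((p2 ∨ p2) → p2)) → (¬p2 ∨ ((p1 ∨ p1) → p2)) = 1 → 1/2 = 1/2
(¬(¬p2 ∨ p2) → ¬(p1 → p1)) → ((¬p2 → ((p2 ∨ p2) → p2)) → (¬p2 ∨ ((p1 ∨ p1) → p2))) = 1 → 1/2 = 1/2
No assignment yields a value below 1/2, so this is the minimum.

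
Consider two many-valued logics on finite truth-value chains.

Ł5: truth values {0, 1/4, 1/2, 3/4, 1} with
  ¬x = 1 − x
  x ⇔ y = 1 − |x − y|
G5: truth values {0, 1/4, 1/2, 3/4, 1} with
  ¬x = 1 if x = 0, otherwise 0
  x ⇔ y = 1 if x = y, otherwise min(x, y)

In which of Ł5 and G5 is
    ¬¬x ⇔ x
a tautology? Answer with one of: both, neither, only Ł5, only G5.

In Ł5: every assignment gives 1 — tautology.
In G5: at x = 1/4 the value is 1/4 — not a tautology.

only Ł5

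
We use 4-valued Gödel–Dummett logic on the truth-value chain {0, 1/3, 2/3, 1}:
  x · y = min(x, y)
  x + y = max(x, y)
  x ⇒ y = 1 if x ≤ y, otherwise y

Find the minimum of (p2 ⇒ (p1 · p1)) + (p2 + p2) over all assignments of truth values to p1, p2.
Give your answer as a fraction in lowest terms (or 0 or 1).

1/3

Take p1 = 0, p2 = 1/3:
p1 · p1 = 0 · 0 = 0
p2 ⇒ (p1 · p1) = 1/3 ⇒ 0 = 0
p2 + p2 = 1/3 + 1/3 = 1/3
(p2 ⇒ (p1 · p1)) + (p2 + p2) = 0 + 1/3 = 1/3
No assignment yields a value below 1/3, so this is the minimum.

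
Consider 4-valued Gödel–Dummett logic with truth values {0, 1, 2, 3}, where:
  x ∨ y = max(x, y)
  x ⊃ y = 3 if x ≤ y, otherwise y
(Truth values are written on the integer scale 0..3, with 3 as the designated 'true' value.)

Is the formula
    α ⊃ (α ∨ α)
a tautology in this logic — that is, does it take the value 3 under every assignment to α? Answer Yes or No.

α = 0 ↦ 3
α = 1 ↦ 3
α = 2 ↦ 3
α = 3 ↦ 3
Every assignment gives a value ≥ 3.

Yes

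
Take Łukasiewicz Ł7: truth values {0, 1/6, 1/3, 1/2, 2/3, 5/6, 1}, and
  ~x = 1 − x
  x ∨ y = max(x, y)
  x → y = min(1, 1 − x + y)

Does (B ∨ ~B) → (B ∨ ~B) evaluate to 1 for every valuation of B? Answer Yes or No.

Yes

B = 0 ↦ 1
B = 1/6 ↦ 1
B = 1/3 ↦ 1
B = 1/2 ↦ 1
B = 2/3 ↦ 1
B = 5/6 ↦ 1
B = 1 ↦ 1
Every assignment gives a value ≥ 1.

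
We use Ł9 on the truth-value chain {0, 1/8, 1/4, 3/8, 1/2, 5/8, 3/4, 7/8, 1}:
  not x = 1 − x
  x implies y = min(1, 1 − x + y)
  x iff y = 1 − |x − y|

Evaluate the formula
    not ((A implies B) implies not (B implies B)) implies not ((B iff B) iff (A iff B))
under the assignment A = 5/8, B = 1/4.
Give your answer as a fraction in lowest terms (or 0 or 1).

3/4

A implies B = 5/8 implies 1/4 = 5/8
B implies B = 1/4 implies 1/4 = 1
not (B implies B) = not 1 = 0
(A implies B) implies not (B implies B) = 5/8 implies 0 = 3/8
not ((A implies B) implies not (B implies B)) = not 3/8 = 5/8
B iff B = 1/4 iff 1/4 = 1
A iff B = 5/8 iff 1/4 = 5/8
(B iff B) iff (A iff B) = 1 iff 5/8 = 5/8
not ((B iff B) iff (A iff B)) = not 5/8 = 3/8
not ((A implies B) implies not (B implies B)) implies not ((B iff B) iff (A iff B)) = 5/8 implies 3/8 = 3/4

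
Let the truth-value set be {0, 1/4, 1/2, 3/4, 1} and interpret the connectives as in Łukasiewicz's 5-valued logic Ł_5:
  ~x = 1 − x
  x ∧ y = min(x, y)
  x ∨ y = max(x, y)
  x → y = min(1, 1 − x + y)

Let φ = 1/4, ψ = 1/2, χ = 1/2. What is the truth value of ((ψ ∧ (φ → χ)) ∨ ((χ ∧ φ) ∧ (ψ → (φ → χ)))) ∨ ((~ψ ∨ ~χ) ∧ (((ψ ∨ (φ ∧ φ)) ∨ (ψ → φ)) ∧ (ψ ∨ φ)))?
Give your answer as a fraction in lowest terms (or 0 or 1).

φ → χ = 1/4 → 1/2 = 1
ψ ∧ (φ → χ) = 1/2 ∧ 1 = 1/2
χ ∧ φ = 1/2 ∧ 1/4 = 1/4
φ → χ = 1/4 → 1/2 = 1
ψ → (φ → χ) = 1/2 → 1 = 1
(χ ∧ φ) ∧ (ψ → (φ → χ)) = 1/4 ∧ 1 = 1/4
(ψ ∧ (φ → χ)) ∨ ((χ ∧ φ) ∧ (ψ → (φ → χ))) = 1/2 ∨ 1/4 = 1/2
~ψ = ~1/2 = 1/2
~χ = ~1/2 = 1/2
~ψ ∨ ~χ = 1/2 ∨ 1/2 = 1/2
φ ∧ φ = 1/4 ∧ 1/4 = 1/4
ψ ∨ (φ ∧ φ) = 1/2 ∨ 1/4 = 1/2
ψ → φ = 1/2 → 1/4 = 3/4
(ψ ∨ (φ ∧ φ)) ∨ (ψ → φ) = 1/2 ∨ 3/4 = 3/4
ψ ∨ φ = 1/2 ∨ 1/4 = 1/2
((ψ ∨ (φ ∧ φ)) ∨ (ψ → φ)) ∧ (ψ ∨ φ) = 3/4 ∧ 1/2 = 1/2
(~ψ ∨ ~χ) ∧ (((ψ ∨ (φ ∧ φ)) ∨ (ψ → φ)) ∧ (ψ ∨ φ)) = 1/2 ∧ 1/2 = 1/2
((ψ ∧ (φ → χ)) ∨ ((χ ∧ φ) ∧ (ψ → (φ → χ)))) ∨ ((~ψ ∨ ~χ) ∧ (((ψ ∨ (φ ∧ φ)) ∨ (ψ → φ)) ∧ (ψ ∨ φ))) = 1/2 ∨ 1/2 = 1/2

1/2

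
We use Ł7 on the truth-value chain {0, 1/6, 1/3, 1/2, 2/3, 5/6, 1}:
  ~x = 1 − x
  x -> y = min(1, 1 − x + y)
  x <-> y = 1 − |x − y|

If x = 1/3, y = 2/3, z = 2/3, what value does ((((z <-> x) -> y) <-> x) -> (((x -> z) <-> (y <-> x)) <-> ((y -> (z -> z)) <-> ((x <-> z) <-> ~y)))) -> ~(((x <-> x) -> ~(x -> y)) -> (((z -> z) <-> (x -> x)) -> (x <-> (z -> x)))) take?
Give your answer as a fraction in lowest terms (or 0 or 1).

0

z <-> x = 2/3 <-> 1/3 = 2/3
(z <-> x) -> y = 2/3 -> 2/3 = 1
((z <-> x) -> y) <-> x = 1 <-> 1/3 = 1/3
x -> z = 1/3 -> 2/3 = 1
y <-> x = 2/3 <-> 1/3 = 2/3
(x -> z) <-> (y <-> x) = 1 <-> 2/3 = 2/3
z -> z = 2/3 -> 2/3 = 1
y -> (z -> z) = 2/3 -> 1 = 1
x <-> z = 1/3 <-> 2/3 = 2/3
~y = ~2/3 = 1/3
(x <-> z) <-> ~y = 2/3 <-> 1/3 = 2/3
(y -> (z -> z)) <-> ((x <-> z) <-> ~y) = 1 <-> 2/3 = 2/3
((x -> z) <-> (y <-> x)) <-> ((y -> (z -> z)) <-> ((x <-> z) <-> ~y)) = 2/3 <-> 2/3 = 1
(((z <-> x) -> y) <-> x) -> (((x -> z) <-> (y <-> x)) <-> ((y -> (z -> z)) <-> ((x <-> z) <-> ~y))) = 1/3 -> 1 = 1
x <-> x = 1/3 <-> 1/3 = 1
x -> y = 1/3 -> 2/3 = 1
~(x -> y) = ~1 = 0
(x <-> x) -> ~(x -> y) = 1 -> 0 = 0
z -> z = 2/3 -> 2/3 = 1
x -> x = 1/3 -> 1/3 = 1
(z -> z) <-> (x -> x) = 1 <-> 1 = 1
z -> x = 2/3 -> 1/3 = 2/3
x <-> (z -> x) = 1/3 <-> 2/3 = 2/3
((z -> z) <-> (x -> x)) -> (x <-> (z -> x)) = 1 -> 2/3 = 2/3
((x <-> x) -> ~(x -> y)) -> (((z -> z) <-> (x -> x)) -> (x <-> (z -> x))) = 0 -> 2/3 = 1
~(((x <-> x) -> ~(x -> y)) -> (((z -> z) <-> (x -> x)) -> (x <-> (z -> x)))) = ~1 = 0
((((z <-> x) -> y) <-> x) -> (((x -> z) <-> (y <-> x)) <-> ((y -> (z -> z)) <-> ((x <-> z) <-> ~y)))) -> ~(((x <-> x) -> ~(x -> y)) -> (((z -> z) <-> (x -> x)) -> (x <-> (z -> x)))) = 1 -> 0 = 0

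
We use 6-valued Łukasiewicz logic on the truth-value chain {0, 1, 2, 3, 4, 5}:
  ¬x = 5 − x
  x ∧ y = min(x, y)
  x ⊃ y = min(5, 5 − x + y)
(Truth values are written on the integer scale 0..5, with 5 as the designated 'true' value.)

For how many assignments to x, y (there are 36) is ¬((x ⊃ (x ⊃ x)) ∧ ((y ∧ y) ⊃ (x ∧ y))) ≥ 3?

value 5: 1 assignment (counts)
value 4: 2 assignments (counts)
value 3: 3 assignments (counts)
value 2: 4 assignments
value 1: 5 assignments
value 0: 21 assignments
So 6 of the 36 assignments meet the threshold.

6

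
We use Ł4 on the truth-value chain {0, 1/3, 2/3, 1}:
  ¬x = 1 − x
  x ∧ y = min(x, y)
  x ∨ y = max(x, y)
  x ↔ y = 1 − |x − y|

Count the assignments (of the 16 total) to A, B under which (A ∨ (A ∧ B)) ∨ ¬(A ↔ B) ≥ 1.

A = 0, B = 0 ↦ 0  <
A = 0, B = 1/3 ↦ 1/3  <
A = 0, B = 2/3 ↦ 2/3  <
A = 0, B = 1 ↦ 1  ≥
A = 1/3, B = 0 ↦ 1/3  <
A = 1/3, B = 1/3 ↦ 1/3  <
A = 1/3, B = 2/3 ↦ 1/3  <
A = 1/3, B = 1 ↦ 2/3  <
A = 2/3, B = 0 ↦ 2/3  <
A = 2/3, B = 1/3 ↦ 2/3  <
A = 2/3, B = 2/3 ↦ 2/3  <
A = 2/3, B = 1 ↦ 2/3  <
A = 1, B = 0 ↦ 1  ≥
A = 1, B = 1/3 ↦ 1  ≥
A = 1, B = 2/3 ↦ 1  ≥
A = 1, B = 1 ↦ 1  ≥
So 5 of the 16 assignments meet the threshold.

5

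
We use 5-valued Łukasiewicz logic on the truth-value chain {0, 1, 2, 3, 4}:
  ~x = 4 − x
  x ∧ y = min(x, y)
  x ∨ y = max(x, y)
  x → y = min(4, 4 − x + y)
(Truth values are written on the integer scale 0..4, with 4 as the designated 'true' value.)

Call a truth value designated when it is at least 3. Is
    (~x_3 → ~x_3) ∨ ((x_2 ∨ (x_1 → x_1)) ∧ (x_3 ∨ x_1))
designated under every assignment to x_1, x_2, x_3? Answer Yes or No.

At x_1 = 3, x_2 = 4, x_3 = 4, for instance:
~x_3 = ~4 = 0
~x_3 = ~4 = 0
~x_3 → ~x_3 = 0 → 0 = 4
x_1 → x_1 = 3 → 3 = 4
x_2 ∨ (x_1 → x_1) = 4 ∨ 4 = 4
x_3 ∨ x_1 = 4 ∨ 3 = 4
(x_2 ∨ (x_1 → x_1)) ∧ (x_3 ∨ x_1) = 4 ∧ 4 = 4
(~x_3 → ~x_3) ∨ ((x_2 ∨ (x_1 → x_1)) ∧ (x_3 ∨ x_1)) = 4 ∨ 4 = 4
and checking the remaining 124 assignments likewise gives ≥ 3 in every case.

Yes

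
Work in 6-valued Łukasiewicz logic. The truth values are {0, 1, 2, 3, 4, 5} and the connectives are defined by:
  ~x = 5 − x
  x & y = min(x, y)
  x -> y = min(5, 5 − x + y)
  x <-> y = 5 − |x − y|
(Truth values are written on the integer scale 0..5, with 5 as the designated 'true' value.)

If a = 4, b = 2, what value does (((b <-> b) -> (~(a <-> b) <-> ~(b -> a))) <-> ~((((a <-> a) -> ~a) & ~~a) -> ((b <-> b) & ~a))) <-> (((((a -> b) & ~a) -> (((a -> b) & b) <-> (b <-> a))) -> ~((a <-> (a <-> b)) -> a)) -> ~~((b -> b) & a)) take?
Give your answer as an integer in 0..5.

2

b <-> b = 2 <-> 2 = 5
a <-> b = 4 <-> 2 = 3
~(a <-> b) = ~3 = 2
b -> a = 2 -> 4 = 5
~(b -> a) = ~5 = 0
~(a <-> b) <-> ~(b -> a) = 2 <-> 0 = 3
(b <-> b) -> (~(a <-> b) <-> ~(b -> a)) = 5 -> 3 = 3
a <-> a = 4 <-> 4 = 5
~a = ~4 = 1
(a <-> a) -> ~a = 5 -> 1 = 1
~a = ~4 = 1
~~a = ~1 = 4
((a <-> a) -> ~a) & ~~a = 1 & 4 = 1
b <-> b = 2 <-> 2 = 5
~a = ~4 = 1
(b <-> b) & ~a = 5 & 1 = 1
(((a <-> a) -> ~a) & ~~a) -> ((b <-> b) & ~a) = 1 -> 1 = 5
~((((a <-> a) -> ~a) & ~~a) -> ((b <-> b) & ~a)) = ~5 = 0
((b <-> b) -> (~(a <-> b) <-> ~(b -> a))) <-> ~((((a <-> a) -> ~a) & ~~a) -> ((b <-> b) & ~a)) = 3 <-> 0 = 2
a -> b = 4 -> 2 = 3
~a = ~4 = 1
(a -> b) & ~a = 3 & 1 = 1
a -> b = 4 -> 2 = 3
(a -> b) & b = 3 & 2 = 2
b <-> a = 2 <-> 4 = 3
((a -> b) & b) <-> (b <-> a) = 2 <-> 3 = 4
((a -> b) & ~a) -> (((a -> b) & b) <-> (b <-> a)) = 1 -> 4 = 5
a <-> b = 4 <-> 2 = 3
a <-> (a <-> b) = 4 <-> 3 = 4
(a <-> (a <-> b)) -> a = 4 -> 4 = 5
~((a <-> (a <-> b)) -> a) = ~5 = 0
(((a -> b) & ~a) -> (((a -> b) & b) <-> (b <-> a))) -> ~((a <-> (a <-> b)) -> a) = 5 -> 0 = 0
b -> b = 2 -> 2 = 5
(b -> b) & a = 5 & 4 = 4
~((b -> b) & a) = ~4 = 1
~~((b -> b) & a) = ~1 = 4
((((a -> b) & ~a) -> (((a -> b) & b) <-> (b <-> a))) -> ~((a <-> (a <-> b)) -> a)) -> ~~((b -> b) & a) = 0 -> 4 = 5
(((b <-> b) -> (~(a <-> b) <-> ~(b -> a))) <-> ~((((a <-> a) -> ~a) & ~~a) -> ((b <-> b) & ~a))) <-> (((((a -> b) & ~a) -> (((a -> b) & b) <-> (b <-> a))) -> ~((a <-> (a <-> b)) -> a)) -> ~~((b -> b) & a)) = 2 <-> 5 = 2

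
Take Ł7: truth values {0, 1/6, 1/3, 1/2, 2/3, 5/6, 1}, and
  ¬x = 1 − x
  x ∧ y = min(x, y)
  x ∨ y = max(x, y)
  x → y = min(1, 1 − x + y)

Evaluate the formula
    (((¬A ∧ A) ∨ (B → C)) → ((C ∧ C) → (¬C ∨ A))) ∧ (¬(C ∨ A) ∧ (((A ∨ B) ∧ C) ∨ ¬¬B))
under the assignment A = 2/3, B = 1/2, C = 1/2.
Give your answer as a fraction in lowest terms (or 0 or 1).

1/3

¬A = ¬2/3 = 1/3
¬A ∧ A = 1/3 ∧ 2/3 = 1/3
B → C = 1/2 → 1/2 = 1
(¬A ∧ A) ∨ (B → C) = 1/3 ∨ 1 = 1
C ∧ C = 1/2 ∧ 1/2 = 1/2
¬C = ¬1/2 = 1/2
¬C ∨ A = 1/2 ∨ 2/3 = 2/3
(C ∧ C) → (¬C ∨ A) = 1/2 → 2/3 = 1
((¬A ∧ A) ∨ (B → C)) → ((C ∧ C) → (¬C ∨ A)) = 1 → 1 = 1
C ∨ A = 1/2 ∨ 2/3 = 2/3
¬(C ∨ A) = ¬2/3 = 1/3
A ∨ B = 2/3 ∨ 1/2 = 2/3
(A ∨ B) ∧ C = 2/3 ∧ 1/2 = 1/2
¬B = ¬1/2 = 1/2
¬¬B = ¬1/2 = 1/2
((A ∨ B) ∧ C) ∨ ¬¬B = 1/2 ∨ 1/2 = 1/2
¬(C ∨ A) ∧ (((A ∨ B) ∧ C) ∨ ¬¬B) = 1/3 ∧ 1/2 = 1/3
(((¬A ∧ A) ∨ (B → C)) → ((C ∧ C) → (¬C ∨ A))) ∧ (¬(C ∨ A) ∧ (((A ∨ B) ∧ C) ∨ ¬¬B)) = 1 ∧ 1/3 = 1/3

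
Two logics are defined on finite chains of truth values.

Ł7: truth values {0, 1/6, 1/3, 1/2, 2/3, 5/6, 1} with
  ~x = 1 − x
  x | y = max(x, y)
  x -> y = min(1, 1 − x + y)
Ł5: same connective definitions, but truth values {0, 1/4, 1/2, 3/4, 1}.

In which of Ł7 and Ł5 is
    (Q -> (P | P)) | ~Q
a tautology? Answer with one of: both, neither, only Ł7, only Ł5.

In Ł7: at P = 0, Q = 1/6 the value is 5/6 — not a tautology.
In Ł5: at P = 0, Q = 1/4 the value is 3/4 — not a tautology.

neither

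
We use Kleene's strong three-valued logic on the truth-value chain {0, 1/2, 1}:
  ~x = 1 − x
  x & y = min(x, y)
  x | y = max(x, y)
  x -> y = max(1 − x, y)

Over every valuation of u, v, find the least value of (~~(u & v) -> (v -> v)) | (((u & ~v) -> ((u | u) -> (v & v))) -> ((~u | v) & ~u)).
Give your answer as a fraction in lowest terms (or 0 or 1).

1/2

Take u = 1/2, v = 1/2:
u & v = 1/2 & 1/2 = 1/2
~(u & v) = ~1/2 = 1/2
~~(u & v) = ~1/2 = 1/2
v -> v = 1/2 -> 1/2 = 1/2
~~(u & v) -> (v -> v) = 1/2 -> 1/2 = 1/2
~v = ~1/2 = 1/2
u & ~v = 1/2 & 1/2 = 1/2
u | u = 1/2 | 1/2 = 1/2
v & v = 1/2 & 1/2 = 1/2
(u | u) -> (v & v) = 1/2 -> 1/2 = 1/2
(u & ~v) -> ((u | u) -> (v & v)) = 1/2 -> 1/2 = 1/2
~u = ~1/2 = 1/2
~u | v = 1/2 | 1/2 = 1/2
~u = ~1/2 = 1/2
(~u | v) & ~u = 1/2 & 1/2 = 1/2
((u & ~v) -> ((u | u) -> (v & v))) -> ((~u | v) & ~u) = 1/2 -> 1/2 = 1/2
(~~(u & v) -> (v -> v)) | (((u & ~v) -> ((u | u) -> (v & v))) -> ((~u | v) & ~u)) = 1/2 | 1/2 = 1/2
No assignment yields a value below 1/2, so this is the minimum.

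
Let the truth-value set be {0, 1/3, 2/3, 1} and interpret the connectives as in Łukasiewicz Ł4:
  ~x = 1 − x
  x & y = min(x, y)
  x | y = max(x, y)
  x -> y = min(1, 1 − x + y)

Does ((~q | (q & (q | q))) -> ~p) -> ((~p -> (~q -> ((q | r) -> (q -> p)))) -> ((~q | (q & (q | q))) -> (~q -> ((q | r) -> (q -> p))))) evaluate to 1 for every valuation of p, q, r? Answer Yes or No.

Yes

At p = 1/3, q = 1, r = 0, for instance:
~q = ~1 = 0
q | q = 1 | 1 = 1
q & (q | q) = 1 & 1 = 1
~q | (q & (q | q)) = 0 | 1 = 1
~p = ~1/3 = 2/3
(~q | (q & (q | q))) -> ~p = 1 -> 2/3 = 2/3
~q = ~1 = 0
q | r = 1 | 0 = 1
q -> p = 1 -> 1/3 = 1/3
(q | r) -> (q -> p) = 1 -> 1/3 = 1/3
~q -> ((q | r) -> (q -> p)) = 0 -> 1/3 = 1
~p -> (~q -> ((q | r) -> (q -> p))) = 2/3 -> 1 = 1
(~q | (q & (q | q))) -> (~q -> ((q | r) -> (q -> p))) = 1 -> 1 = 1
(~p -> (~q -> ((q | r) -> (q -> p)))) -> ((~q | (q & (q | q))) -> (~q -> ((q | r) -> (q -> p)))) = 1 -> 1 = 1
((~q | (q & (q | q))) -> ~p) -> ((~p -> (~q -> ((q | r) -> (q -> p)))) -> ((~q | (q & (q | q))) -> (~q -> ((q | r) -> (q -> p))))) = 2/3 -> 1 = 1
and checking the remaining 63 assignments likewise gives ≥ 1 in every case.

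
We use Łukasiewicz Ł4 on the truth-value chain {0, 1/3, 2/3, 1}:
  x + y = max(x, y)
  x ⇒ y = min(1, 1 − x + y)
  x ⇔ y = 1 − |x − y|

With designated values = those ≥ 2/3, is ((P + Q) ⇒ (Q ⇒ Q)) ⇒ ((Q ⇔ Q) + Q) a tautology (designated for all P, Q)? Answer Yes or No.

Yes

P = 0, Q = 0 ↦ 1
P = 0, Q = 1/3 ↦ 1
P = 0, Q = 2/3 ↦ 1
P = 0, Q = 1 ↦ 1
P = 1/3, Q = 0 ↦ 1
P = 1/3, Q = 1/3 ↦ 1
P = 1/3, Q = 2/3 ↦ 1
P = 1/3, Q = 1 ↦ 1
P = 2/3, Q = 0 ↦ 1
P = 2/3, Q = 1/3 ↦ 1
P = 2/3, Q = 2/3 ↦ 1
P = 2/3, Q = 1 ↦ 1
P = 1, Q = 0 ↦ 1
P = 1, Q = 1/3 ↦ 1
P = 1, Q = 2/3 ↦ 1
P = 1, Q = 1 ↦ 1
Every assignment gives a value ≥ 2/3.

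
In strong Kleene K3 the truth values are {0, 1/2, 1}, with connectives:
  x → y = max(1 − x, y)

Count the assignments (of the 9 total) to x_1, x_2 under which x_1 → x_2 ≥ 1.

x_1 = 0, x_2 = 0 ↦ 1  ≥
x_1 = 0, x_2 = 1/2 ↦ 1  ≥
x_1 = 0, x_2 = 1 ↦ 1  ≥
x_1 = 1/2, x_2 = 0 ↦ 1/2  <
x_1 = 1/2, x_2 = 1/2 ↦ 1/2  <
x_1 = 1/2, x_2 = 1 ↦ 1  ≥
x_1 = 1, x_2 = 0 ↦ 0  <
x_1 = 1, x_2 = 1/2 ↦ 1/2  <
x_1 = 1, x_2 = 1 ↦ 1  ≥
So 5 of the 9 assignments meet the threshold.

5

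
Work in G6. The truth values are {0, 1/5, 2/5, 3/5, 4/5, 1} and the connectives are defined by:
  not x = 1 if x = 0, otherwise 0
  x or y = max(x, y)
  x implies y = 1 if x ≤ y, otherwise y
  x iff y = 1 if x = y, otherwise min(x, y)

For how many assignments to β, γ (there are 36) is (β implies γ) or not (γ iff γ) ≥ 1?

21

value 1: 21 assignments (counts)
value 4/5: 1 assignment
value 3/5: 2 assignments
value 2/5: 3 assignments
value 1/5: 4 assignments
value 0: 5 assignments
So 21 of the 36 assignments meet the threshold.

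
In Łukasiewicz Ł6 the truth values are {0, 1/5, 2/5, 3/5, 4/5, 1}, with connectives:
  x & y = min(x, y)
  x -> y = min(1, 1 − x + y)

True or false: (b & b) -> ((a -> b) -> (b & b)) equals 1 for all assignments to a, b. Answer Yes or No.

At a = 4/5, b = 0, for instance:
b & b = 0 & 0 = 0
a -> b = 4/5 -> 0 = 1/5
(a -> b) -> (b & b) = 1/5 -> 0 = 4/5
(b & b) -> ((a -> b) -> (b & b)) = 0 -> 4/5 = 1
and checking the remaining 35 assignments likewise gives ≥ 1 in every case.

Yes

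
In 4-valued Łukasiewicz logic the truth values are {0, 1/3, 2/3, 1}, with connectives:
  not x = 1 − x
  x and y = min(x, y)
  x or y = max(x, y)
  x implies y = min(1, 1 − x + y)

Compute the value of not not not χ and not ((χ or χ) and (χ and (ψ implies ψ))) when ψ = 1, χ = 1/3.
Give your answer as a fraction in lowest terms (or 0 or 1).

2/3

not χ = not 1/3 = 2/3
not not χ = not 2/3 = 1/3
not not not χ = not 1/3 = 2/3
χ or χ = 1/3 or 1/3 = 1/3
ψ implies ψ = 1 implies 1 = 1
χ and (ψ implies ψ) = 1/3 and 1 = 1/3
(χ or χ) and (χ and (ψ implies ψ)) = 1/3 and 1/3 = 1/3
not ((χ or χ) and (χ and (ψ implies ψ))) = not 1/3 = 2/3
not not not χ and not ((χ or χ) and (χ and (ψ implies ψ))) = 2/3 and 2/3 = 2/3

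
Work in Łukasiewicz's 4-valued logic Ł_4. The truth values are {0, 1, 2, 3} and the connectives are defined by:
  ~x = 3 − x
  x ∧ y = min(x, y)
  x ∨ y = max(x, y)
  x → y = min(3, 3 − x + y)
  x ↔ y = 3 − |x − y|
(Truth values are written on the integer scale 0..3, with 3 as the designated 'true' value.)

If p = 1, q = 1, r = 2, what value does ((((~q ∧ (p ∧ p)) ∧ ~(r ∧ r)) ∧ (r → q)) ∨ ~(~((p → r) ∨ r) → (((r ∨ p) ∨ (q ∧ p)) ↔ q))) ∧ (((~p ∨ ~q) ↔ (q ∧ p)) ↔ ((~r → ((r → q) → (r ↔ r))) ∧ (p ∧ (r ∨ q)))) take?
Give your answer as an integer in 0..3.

1

~q = ~1 = 2
p ∧ p = 1 ∧ 1 = 1
~q ∧ (p ∧ p) = 2 ∧ 1 = 1
r ∧ r = 2 ∧ 2 = 2
~(r ∧ r) = ~2 = 1
(~q ∧ (p ∧ p)) ∧ ~(r ∧ r) = 1 ∧ 1 = 1
r → q = 2 → 1 = 2
((~q ∧ (p ∧ p)) ∧ ~(r ∧ r)) ∧ (r → q) = 1 ∧ 2 = 1
p → r = 1 → 2 = 3
(p → r) ∨ r = 3 ∨ 2 = 3
~((p → r) ∨ r) = ~3 = 0
r ∨ p = 2 ∨ 1 = 2
q ∧ p = 1 ∧ 1 = 1
(r ∨ p) ∨ (q ∧ p) = 2 ∨ 1 = 2
((r ∨ p) ∨ (q ∧ p)) ↔ q = 2 ↔ 1 = 2
~((p → r) ∨ r) → (((r ∨ p) ∨ (q ∧ p)) ↔ q) = 0 → 2 = 3
~(~((p → r) ∨ r) → (((r ∨ p) ∨ (q ∧ p)) ↔ q)) = ~3 = 0
(((~q ∧ (p ∧ p)) ∧ ~(r ∧ r)) ∧ (r → q)) ∨ ~(~((p → r) ∨ r) → (((r ∨ p) ∨ (q ∧ p)) ↔ q)) = 1 ∨ 0 = 1
~p = ~1 = 2
~q = ~1 = 2
~p ∨ ~q = 2 ∨ 2 = 2
q ∧ p = 1 ∧ 1 = 1
(~p ∨ ~q) ↔ (q ∧ p) = 2 ↔ 1 = 2
~r = ~2 = 1
r → q = 2 → 1 = 2
r ↔ r = 2 ↔ 2 = 3
(r → q) → (r ↔ r) = 2 → 3 = 3
~r → ((r → q) → (r ↔ r)) = 1 → 3 = 3
r ∨ q = 2 ∨ 1 = 2
p ∧ (r ∨ q) = 1 ∧ 2 = 1
(~r → ((r → q) → (r ↔ r))) ∧ (p ∧ (r ∨ q)) = 3 ∧ 1 = 1
((~p ∨ ~q) ↔ (q ∧ p)) ↔ ((~r → ((r → q) → (r ↔ r))) ∧ (p ∧ (r ∨ q))) = 2 ↔ 1 = 2
((((~q ∧ (p ∧ p)) ∧ ~(r ∧ r)) ∧ (r → q)) ∨ ~(~((p → r) ∨ r) → (((r ∨ p) ∨ (q ∧ p)) ↔ q))) ∧ (((~p ∨ ~q) ↔ (q ∧ p)) ↔ ((~r → ((r → q) → (r ↔ r))) ∧ (p ∧ (r ∨ q)))) = 1 ∧ 2 = 1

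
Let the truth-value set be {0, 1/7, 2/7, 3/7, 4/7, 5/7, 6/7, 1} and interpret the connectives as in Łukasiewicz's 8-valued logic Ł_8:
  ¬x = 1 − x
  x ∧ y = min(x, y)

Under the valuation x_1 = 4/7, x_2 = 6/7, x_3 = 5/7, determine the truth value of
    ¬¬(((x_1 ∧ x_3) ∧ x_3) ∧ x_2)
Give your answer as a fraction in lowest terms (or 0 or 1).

4/7

x_1 ∧ x_3 = 4/7 ∧ 5/7 = 4/7
(x_1 ∧ x_3) ∧ x_3 = 4/7 ∧ 5/7 = 4/7
((x_1 ∧ x_3) ∧ x_3) ∧ x_2 = 4/7 ∧ 6/7 = 4/7
¬(((x_1 ∧ x_3) ∧ x_3) ∧ x_2) = ¬4/7 = 3/7
¬¬(((x_1 ∧ x_3) ∧ x_3) ∧ x_2) = ¬3/7 = 4/7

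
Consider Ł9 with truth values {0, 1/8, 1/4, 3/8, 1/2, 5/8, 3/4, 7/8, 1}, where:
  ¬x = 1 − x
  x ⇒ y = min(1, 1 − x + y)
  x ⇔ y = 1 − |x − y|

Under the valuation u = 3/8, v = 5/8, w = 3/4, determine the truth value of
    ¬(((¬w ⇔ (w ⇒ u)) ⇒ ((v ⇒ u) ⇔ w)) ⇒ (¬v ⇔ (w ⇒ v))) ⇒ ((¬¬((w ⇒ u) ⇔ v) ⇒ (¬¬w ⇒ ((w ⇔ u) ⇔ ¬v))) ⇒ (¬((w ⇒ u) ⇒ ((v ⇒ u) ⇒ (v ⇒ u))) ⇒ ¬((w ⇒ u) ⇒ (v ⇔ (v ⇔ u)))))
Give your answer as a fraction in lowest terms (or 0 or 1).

1

¬w = ¬3/4 = 1/4
w ⇒ u = 3/4 ⇒ 3/8 = 5/8
¬w ⇔ (w ⇒ u) = 1/4 ⇔ 5/8 = 5/8
v ⇒ u = 5/8 ⇒ 3/8 = 3/4
(v ⇒ u) ⇔ w = 3/4 ⇔ 3/4 = 1
(¬w ⇔ (w ⇒ u)) ⇒ ((v ⇒ u) ⇔ w) = 5/8 ⇒ 1 = 1
¬v = ¬5/8 = 3/8
w ⇒ v = 3/4 ⇒ 5/8 = 7/8
¬v ⇔ (w ⇒ v) = 3/8 ⇔ 7/8 = 1/2
((¬w ⇔ (w ⇒ u)) ⇒ ((v ⇒ u) ⇔ w)) ⇒ (¬v ⇔ (w ⇒ v)) = 1 ⇒ 1/2 = 1/2
¬(((¬w ⇔ (w ⇒ u)) ⇒ ((v ⇒ u) ⇔ w)) ⇒ (¬v ⇔ (w ⇒ v))) = ¬1/2 = 1/2
w ⇒ u = 3/4 ⇒ 3/8 = 5/8
(w ⇒ u) ⇔ v = 5/8 ⇔ 5/8 = 1
¬((w ⇒ u) ⇔ v) = ¬1 = 0
¬¬((w ⇒ u) ⇔ v) = ¬0 = 1
¬w = ¬3/4 = 1/4
¬¬w = ¬1/4 = 3/4
w ⇔ u = 3/4 ⇔ 3/8 = 5/8
¬v = ¬5/8 = 3/8
(w ⇔ u) ⇔ ¬v = 5/8 ⇔ 3/8 = 3/4
¬¬w ⇒ ((w ⇔ u) ⇔ ¬v) = 3/4 ⇒ 3/4 = 1
¬¬((w ⇒ u) ⇔ v) ⇒ (¬¬w ⇒ ((w ⇔ u) ⇔ ¬v)) = 1 ⇒ 1 = 1
w ⇒ u = 3/4 ⇒ 3/8 = 5/8
v ⇒ u = 5/8 ⇒ 3/8 = 3/4
v ⇒ u = 5/8 ⇒ 3/8 = 3/4
(v ⇒ u) ⇒ (v ⇒ u) = 3/4 ⇒ 3/4 = 1
(w ⇒ u) ⇒ ((v ⇒ u) ⇒ (v ⇒ u)) = 5/8 ⇒ 1 = 1
¬((w ⇒ u) ⇒ ((v ⇒ u) ⇒ (v ⇒ u))) = ¬1 = 0
w ⇒ u = 3/4 ⇒ 3/8 = 5/8
v ⇔ u = 5/8 ⇔ 3/8 = 3/4
v ⇔ (v ⇔ u) = 5/8 ⇔ 3/4 = 7/8
(w ⇒ u) ⇒ (v ⇔ (v ⇔ u)) = 5/8 ⇒ 7/8 = 1
¬((w ⇒ u) ⇒ (v ⇔ (v ⇔ u))) = ¬1 = 0
¬((w ⇒ u) ⇒ ((v ⇒ u) ⇒ (v ⇒ u))) ⇒ ¬((w ⇒ u) ⇒ (v ⇔ (v ⇔ u))) = 0 ⇒ 0 = 1
(¬¬((w ⇒ u) ⇔ v) ⇒ (¬¬w ⇒ ((w ⇔ u) ⇔ ¬v))) ⇒ (¬((w ⇒ u) ⇒ ((v ⇒ u) ⇒ (v ⇒ u))) ⇒ ¬((w ⇒ u) ⇒ (v ⇔ (v ⇔ u)))) = 1 ⇒ 1 = 1
¬(((¬w ⇔ (w ⇒ u)) ⇒ ((v ⇒ u) ⇔ w)) ⇒ (¬v ⇔ (w ⇒ v))) ⇒ ((¬¬((w ⇒ u) ⇔ v) ⇒ (¬¬w ⇒ ((w ⇔ u) ⇔ ¬v))) ⇒ (¬((w ⇒ u) ⇒ ((v ⇒ u) ⇒ (v ⇒ u))) ⇒ ¬((w ⇒ u) ⇒ (v ⇔ (v ⇔ u))))) = 1/2 ⇒ 1 = 1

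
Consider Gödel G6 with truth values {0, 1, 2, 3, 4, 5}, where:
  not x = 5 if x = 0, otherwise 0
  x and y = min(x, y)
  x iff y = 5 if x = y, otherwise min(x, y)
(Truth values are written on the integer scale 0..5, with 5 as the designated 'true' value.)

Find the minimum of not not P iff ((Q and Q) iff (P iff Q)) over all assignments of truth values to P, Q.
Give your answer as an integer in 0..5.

1

Take P = 1, Q = 1:
not P = not 1 = 0
not not P = not 0 = 5
Q and Q = 1 and 1 = 1
P iff Q = 1 iff 1 = 5
(Q and Q) iff (P iff Q) = 1 iff 5 = 1
not not P iff ((Q and Q) iff (P iff Q)) = 5 iff 1 = 1
No assignment yields a value below 1, so this is the minimum.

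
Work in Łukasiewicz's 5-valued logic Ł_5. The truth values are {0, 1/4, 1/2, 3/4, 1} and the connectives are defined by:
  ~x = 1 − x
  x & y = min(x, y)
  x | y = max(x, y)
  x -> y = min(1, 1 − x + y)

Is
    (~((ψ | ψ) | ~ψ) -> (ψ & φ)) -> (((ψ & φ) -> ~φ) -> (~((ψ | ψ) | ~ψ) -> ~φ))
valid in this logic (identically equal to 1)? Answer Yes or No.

Yes

At φ = 1/4, ψ = 1/4, for instance:
ψ | ψ = 1/4 | 1/4 = 1/4
~ψ = ~1/4 = 3/4
(ψ | ψ) | ~ψ = 1/4 | 3/4 = 3/4
~((ψ | ψ) | ~ψ) = ~3/4 = 1/4
ψ & φ = 1/4 & 1/4 = 1/4
~((ψ | ψ) | ~ψ) -> (ψ & φ) = 1/4 -> 1/4 = 1
~φ = ~1/4 = 3/4
(ψ & φ) -> ~φ = 1/4 -> 3/4 = 1
~((ψ | ψ) | ~ψ) -> ~φ = 1/4 -> 3/4 = 1
((ψ & φ) -> ~φ) -> (~((ψ | ψ) | ~ψ) -> ~φ) = 1 -> 1 = 1
(~((ψ | ψ) | ~ψ) -> (ψ & φ)) -> (((ψ & φ) -> ~φ) -> (~((ψ | ψ) | ~ψ) -> ~φ)) = 1 -> 1 = 1
and checking the remaining 24 assignments likewise gives ≥ 1 in every case.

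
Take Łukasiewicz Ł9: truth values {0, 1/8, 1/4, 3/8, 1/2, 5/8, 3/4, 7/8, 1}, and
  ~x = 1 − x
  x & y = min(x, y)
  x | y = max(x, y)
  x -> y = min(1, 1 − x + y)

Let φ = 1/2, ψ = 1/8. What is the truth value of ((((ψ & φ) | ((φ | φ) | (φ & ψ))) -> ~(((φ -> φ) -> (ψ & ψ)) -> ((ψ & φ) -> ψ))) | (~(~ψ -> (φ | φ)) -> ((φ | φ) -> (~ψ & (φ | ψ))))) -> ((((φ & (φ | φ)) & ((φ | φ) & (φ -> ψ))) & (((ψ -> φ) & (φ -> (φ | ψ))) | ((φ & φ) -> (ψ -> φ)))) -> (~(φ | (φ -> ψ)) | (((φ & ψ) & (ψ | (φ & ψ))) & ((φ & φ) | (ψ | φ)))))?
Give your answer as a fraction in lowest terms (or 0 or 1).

ψ & φ = 1/8 & 1/2 = 1/8
φ | φ = 1/2 | 1/2 = 1/2
φ & ψ = 1/2 & 1/8 = 1/8
(φ | φ) | (φ & ψ) = 1/2 | 1/8 = 1/2
(ψ & φ) | ((φ | φ) | (φ & ψ)) = 1/8 | 1/2 = 1/2
φ -> φ = 1/2 -> 1/2 = 1
ψ & ψ = 1/8 & 1/8 = 1/8
(φ -> φ) -> (ψ & ψ) = 1 -> 1/8 = 1/8
ψ & φ = 1/8 & 1/2 = 1/8
(ψ & φ) -> ψ = 1/8 -> 1/8 = 1
((φ -> φ) -> (ψ & ψ)) -> ((ψ & φ) -> ψ) = 1/8 -> 1 = 1
~(((φ -> φ) -> (ψ & ψ)) -> ((ψ & φ) -> ψ)) = ~1 = 0
((ψ & φ) | ((φ | φ) | (φ & ψ))) -> ~(((φ -> φ) -> (ψ & ψ)) -> ((ψ & φ) -> ψ)) = 1/2 -> 0 = 1/2
~ψ = ~1/8 = 7/8
φ | φ = 1/2 | 1/2 = 1/2
~ψ -> (φ | φ) = 7/8 -> 1/2 = 5/8
~(~ψ -> (φ | φ)) = ~5/8 = 3/8
φ | φ = 1/2 | 1/2 = 1/2
~ψ = ~1/8 = 7/8
φ | ψ = 1/2 | 1/8 = 1/2
~ψ & (φ | ψ) = 7/8 & 1/2 = 1/2
(φ | φ) -> (~ψ & (φ | ψ)) = 1/2 -> 1/2 = 1
~(~ψ -> (φ | φ)) -> ((φ | φ) -> (~ψ & (φ | ψ))) = 3/8 -> 1 = 1
(((ψ & φ) | ((φ | φ) | (φ & ψ))) -> ~(((φ -> φ) -> (ψ & ψ)) -> ((ψ & φ) -> ψ))) | (~(~ψ -> (φ | φ)) -> ((φ | φ) -> (~ψ & (φ | ψ)))) = 1/2 | 1 = 1
φ | φ = 1/2 | 1/2 = 1/2
φ & (φ | φ) = 1/2 & 1/2 = 1/2
φ | φ = 1/2 | 1/2 = 1/2
φ -> ψ = 1/2 -> 1/8 = 5/8
(φ | φ) & (φ -> ψ) = 1/2 & 5/8 = 1/2
(φ & (φ | φ)) & ((φ | φ) & (φ -> ψ)) = 1/2 & 1/2 = 1/2
ψ -> φ = 1/8 -> 1/2 = 1
φ | ψ = 1/2 | 1/8 = 1/2
φ -> (φ | ψ) = 1/2 -> 1/2 = 1
(ψ -> φ) & (φ -> (φ | ψ)) = 1 & 1 = 1
φ & φ = 1/2 & 1/2 = 1/2
ψ -> φ = 1/8 -> 1/2 = 1
(φ & φ) -> (ψ -> φ) = 1/2 -> 1 = 1
((ψ -> φ) & (φ -> (φ | ψ))) | ((φ & φ) -> (ψ -> φ)) = 1 | 1 = 1
((φ & (φ | φ)) & ((φ | φ) & (φ -> ψ))) & (((ψ -> φ) & (φ -> (φ | ψ))) | ((φ & φ) -> (ψ -> φ))) = 1/2 & 1 = 1/2
φ -> ψ = 1/2 -> 1/8 = 5/8
φ | (φ -> ψ) = 1/2 | 5/8 = 5/8
~(φ | (φ -> ψ)) = ~5/8 = 3/8
φ & ψ = 1/2 & 1/8 = 1/8
φ & ψ = 1/2 & 1/8 = 1/8
ψ | (φ & ψ) = 1/8 | 1/8 = 1/8
(φ & ψ) & (ψ | (φ & ψ)) = 1/8 & 1/8 = 1/8
φ & φ = 1/2 & 1/2 = 1/2
ψ | φ = 1/8 | 1/2 = 1/2
(φ & φ) | (ψ | φ) = 1/2 | 1/2 = 1/2
((φ & ψ) & (ψ | (φ & ψ))) & ((φ & φ) | (ψ | φ)) = 1/8 & 1/2 = 1/8
~(φ | (φ -> ψ)) | (((φ & ψ) & (ψ | (φ & ψ))) & ((φ & φ) | (ψ | φ))) = 3/8 | 1/8 = 3/8
(((φ & (φ | φ)) & ((φ | φ) & (φ -> ψ))) & (((ψ -> φ) & (φ -> (φ | ψ))) | ((φ & φ) -> (ψ -> φ)))) -> (~(φ | (φ -> ψ)) | (((φ & ψ) & (ψ | (φ & ψ))) & ((φ & φ) | (ψ | φ)))) = 1/2 -> 3/8 = 7/8
((((ψ & φ) | ((φ | φ) | (φ & ψ))) -> ~(((φ -> φ) -> (ψ & ψ)) -> ((ψ & φ) -> ψ))) | (~(~ψ -> (φ | φ)) -> ((φ | φ) -> (~ψ & (φ | ψ))))) -> ((((φ & (φ | φ)) & ((φ | φ) & (φ -> ψ))) & (((ψ -> φ) & (φ -> (φ | ψ))) | ((φ & φ) -> (ψ -> φ)))) -> (~(φ | (φ -> ψ)) | (((φ & ψ) & (ψ | (φ & ψ))) & ((φ & φ) | (ψ | φ))))) = 1 -> 7/8 = 7/8

7/8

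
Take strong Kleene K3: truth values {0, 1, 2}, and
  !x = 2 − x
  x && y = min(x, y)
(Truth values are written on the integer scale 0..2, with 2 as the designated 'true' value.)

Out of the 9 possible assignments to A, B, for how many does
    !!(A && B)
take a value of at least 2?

A = 0, B = 0 ↦ 0  <
A = 0, B = 1 ↦ 0  <
A = 0, B = 2 ↦ 0  <
A = 1, B = 0 ↦ 0  <
A = 1, B = 1 ↦ 1  <
A = 1, B = 2 ↦ 1  <
A = 2, B = 0 ↦ 0  <
A = 2, B = 1 ↦ 1  <
A = 2, B = 2 ↦ 2  ≥
So 1 of the 9 assignments meets the threshold.

1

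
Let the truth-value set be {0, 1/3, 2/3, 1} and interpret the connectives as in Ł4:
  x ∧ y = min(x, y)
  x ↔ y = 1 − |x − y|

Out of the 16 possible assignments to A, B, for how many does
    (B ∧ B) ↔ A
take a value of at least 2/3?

A = 0, B = 0 ↦ 1  ≥
A = 0, B = 1/3 ↦ 2/3  ≥
A = 0, B = 2/3 ↦ 1/3  <
A = 0, B = 1 ↦ 0  <
A = 1/3, B = 0 ↦ 2/3  ≥
A = 1/3, B = 1/3 ↦ 1  ≥
A = 1/3, B = 2/3 ↦ 2/3  ≥
A = 1/3, B = 1 ↦ 1/3  <
A = 2/3, B = 0 ↦ 1/3  <
A = 2/3, B = 1/3 ↦ 2/3  ≥
A = 2/3, B = 2/3 ↦ 1  ≥
A = 2/3, B = 1 ↦ 2/3  ≥
A = 1, B = 0 ↦ 0  <
A = 1, B = 1/3 ↦ 1/3  <
A = 1, B = 2/3 ↦ 2/3  ≥
A = 1, B = 1 ↦ 1  ≥
So 10 of the 16 assignments meet the threshold.

10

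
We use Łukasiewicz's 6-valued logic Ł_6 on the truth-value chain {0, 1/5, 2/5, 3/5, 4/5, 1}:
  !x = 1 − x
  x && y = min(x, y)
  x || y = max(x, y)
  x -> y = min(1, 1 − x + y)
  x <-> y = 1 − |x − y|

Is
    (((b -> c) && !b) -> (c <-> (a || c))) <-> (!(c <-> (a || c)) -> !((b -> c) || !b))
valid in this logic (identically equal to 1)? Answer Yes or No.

No

Counterexample: take a = 2/5, b = 1/5, c = 1/5.
b -> c = 1/5 -> 1/5 = 1
!b = !1/5 = 4/5
(b -> c) && !b = 1 && 4/5 = 4/5
a || c = 2/5 || 1/5 = 2/5
c <-> (a || c) = 1/5 <-> 2/5 = 4/5
((b -> c) && !b) -> (c <-> (a || c)) = 4/5 -> 4/5 = 1
a || c = 2/5 || 1/5 = 2/5
c <-> (a || c) = 1/5 <-> 2/5 = 4/5
!(c <-> (a || c)) = !4/5 = 1/5
b -> c = 1/5 -> 1/5 = 1
!b = !1/5 = 4/5
(b -> c) || !b = 1 || 4/5 = 1
!((b -> c) || !b) = !1 = 0
!(c <-> (a || c)) -> !((b -> c) || !b) = 1/5 -> 0 = 4/5
(((b -> c) && !b) -> (c <-> (a || c))) <-> (!(c <-> (a || c)) -> !((b -> c) || !b)) = 1 <-> 4/5 = 4/5
This gives 4/5 ≠ 1.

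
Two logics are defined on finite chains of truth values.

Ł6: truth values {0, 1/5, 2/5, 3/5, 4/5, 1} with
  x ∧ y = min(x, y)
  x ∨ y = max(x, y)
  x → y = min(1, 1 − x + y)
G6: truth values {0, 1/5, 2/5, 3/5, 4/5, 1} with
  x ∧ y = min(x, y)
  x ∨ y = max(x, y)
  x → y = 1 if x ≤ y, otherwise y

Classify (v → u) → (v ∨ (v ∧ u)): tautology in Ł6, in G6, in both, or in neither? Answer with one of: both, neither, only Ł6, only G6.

In Ł6: at u = 0, v = 0 the value is 0 — not a tautology.
In G6: at u = 0, v = 0 the value is 0 — not a tautology.

neither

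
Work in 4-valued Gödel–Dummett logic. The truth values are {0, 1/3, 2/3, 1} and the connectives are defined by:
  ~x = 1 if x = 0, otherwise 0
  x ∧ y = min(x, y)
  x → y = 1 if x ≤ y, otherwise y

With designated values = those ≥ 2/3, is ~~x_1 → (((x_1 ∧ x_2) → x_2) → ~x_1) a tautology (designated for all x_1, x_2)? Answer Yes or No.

No

Counterexample: take x_1 = 1/3, x_2 = 0.
~x_1 = ~1/3 = 0
~~x_1 = ~0 = 1
x_1 ∧ x_2 = 1/3 ∧ 0 = 0
(x_1 ∧ x_2) → x_2 = 0 → 0 = 1
~x_1 = ~1/3 = 0
((x_1 ∧ x_2) → x_2) → ~x_1 = 1 → 0 = 0
~~x_1 → (((x_1 ∧ x_2) → x_2) → ~x_1) = 1 → 0 = 0
This gives 0, which is below 2/3.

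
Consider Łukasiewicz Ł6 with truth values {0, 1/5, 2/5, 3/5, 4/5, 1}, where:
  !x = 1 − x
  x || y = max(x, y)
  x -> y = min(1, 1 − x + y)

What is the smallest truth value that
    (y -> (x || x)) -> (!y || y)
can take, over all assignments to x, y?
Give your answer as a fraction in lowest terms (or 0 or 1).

Take x = 2/5, y = 2/5:
x || x = 2/5 || 2/5 = 2/5
y -> (x || x) = 2/5 -> 2/5 = 1
!y = !2/5 = 3/5
!y || y = 3/5 || 2/5 = 3/5
(y -> (x || x)) -> (!y || y) = 1 -> 3/5 = 3/5
No assignment yields a value below 3/5, so this is the minimum.

3/5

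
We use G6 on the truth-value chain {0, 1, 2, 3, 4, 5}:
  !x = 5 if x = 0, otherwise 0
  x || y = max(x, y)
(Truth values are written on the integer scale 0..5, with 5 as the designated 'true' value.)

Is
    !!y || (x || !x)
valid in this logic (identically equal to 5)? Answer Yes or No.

Counterexample: take x = 1, y = 0.
!y = !0 = 5
!!y = !5 = 0
!x = !1 = 0
x || !x = 1 || 0 = 1
!!y || (x || !x) = 0 || 1 = 1
This gives 1 ≠ 5.

No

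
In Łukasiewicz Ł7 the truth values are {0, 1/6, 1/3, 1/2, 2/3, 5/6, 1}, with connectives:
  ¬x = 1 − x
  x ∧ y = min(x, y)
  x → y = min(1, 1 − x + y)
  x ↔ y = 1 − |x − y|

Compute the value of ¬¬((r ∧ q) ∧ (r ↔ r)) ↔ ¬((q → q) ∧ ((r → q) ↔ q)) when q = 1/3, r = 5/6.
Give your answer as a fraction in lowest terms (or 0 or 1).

r ∧ q = 5/6 ∧ 1/3 = 1/3
r ↔ r = 5/6 ↔ 5/6 = 1
(r ∧ q) ∧ (r ↔ r) = 1/3 ∧ 1 = 1/3
¬((r ∧ q) ∧ (r ↔ r)) = ¬1/3 = 2/3
¬¬((r ∧ q) ∧ (r ↔ r)) = ¬2/3 = 1/3
q → q = 1/3 → 1/3 = 1
r → q = 5/6 → 1/3 = 1/2
(r → q) ↔ q = 1/2 ↔ 1/3 = 5/6
(q → q) ∧ ((r → q) ↔ q) = 1 ∧ 5/6 = 5/6
¬((q → q) ∧ ((r → q) ↔ q)) = ¬5/6 = 1/6
¬¬((r ∧ q) ∧ (r ↔ r)) ↔ ¬((q → q) ∧ ((r → q) ↔ q)) = 1/3 ↔ 1/6 = 5/6

5/6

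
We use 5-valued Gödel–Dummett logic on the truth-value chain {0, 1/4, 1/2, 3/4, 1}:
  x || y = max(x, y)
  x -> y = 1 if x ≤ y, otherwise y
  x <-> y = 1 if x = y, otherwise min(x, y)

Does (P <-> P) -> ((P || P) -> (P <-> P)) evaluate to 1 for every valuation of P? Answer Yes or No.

Yes

P = 0 ↦ 1
P = 1/4 ↦ 1
P = 1/2 ↦ 1
P = 3/4 ↦ 1
P = 1 ↦ 1
Every assignment gives a value ≥ 1.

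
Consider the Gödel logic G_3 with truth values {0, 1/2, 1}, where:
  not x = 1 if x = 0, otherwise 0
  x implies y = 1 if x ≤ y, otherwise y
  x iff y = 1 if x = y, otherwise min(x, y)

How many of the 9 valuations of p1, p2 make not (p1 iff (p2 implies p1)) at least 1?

p1 = 0, p2 = 0 ↦ 1  ≥
p1 = 0, p2 = 1/2 ↦ 0  <
p1 = 0, p2 = 1 ↦ 0  <
p1 = 1/2, p2 = 0 ↦ 0  <
p1 = 1/2, p2 = 1/2 ↦ 0  <
p1 = 1/2, p2 = 1 ↦ 0  <
p1 = 1, p2 = 0 ↦ 0  <
p1 = 1, p2 = 1/2 ↦ 0  <
p1 = 1, p2 = 1 ↦ 0  <
So 1 of the 9 assignments meets the threshold.

1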